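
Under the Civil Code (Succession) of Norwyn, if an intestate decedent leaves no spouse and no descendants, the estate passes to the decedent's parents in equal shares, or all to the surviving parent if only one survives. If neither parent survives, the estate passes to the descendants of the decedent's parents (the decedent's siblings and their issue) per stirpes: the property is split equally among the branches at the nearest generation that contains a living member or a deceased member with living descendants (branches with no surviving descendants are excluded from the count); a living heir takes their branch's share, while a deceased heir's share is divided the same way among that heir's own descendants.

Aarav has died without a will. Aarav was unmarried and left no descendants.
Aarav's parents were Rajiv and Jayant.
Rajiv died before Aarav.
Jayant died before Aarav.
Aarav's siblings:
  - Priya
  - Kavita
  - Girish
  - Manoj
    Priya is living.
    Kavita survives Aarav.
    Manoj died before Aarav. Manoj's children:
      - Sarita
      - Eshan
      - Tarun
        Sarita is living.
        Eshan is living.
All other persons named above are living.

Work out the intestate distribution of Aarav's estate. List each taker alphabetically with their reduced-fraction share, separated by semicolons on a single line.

Eshan 1/12; Girish 1/4; Kavita 1/4; Priya 1/4; Sarita 1/12; Tarun 1/12

Neither parent survives and there are no descendants, so the estate passes to Aarav's siblings and their issue per stirpes.
The estate is divided into 4 equal shares of 1/4 among Priya, Kavita, Girish, Manoj.
Priya is living and takes 1/4.
Kavita is living and takes 1/4.
Girish is living and takes 1/4.
Manoj predeceased; the 1/4 allotted to Manoj's branch passes to Manoj's issue by representation.
The 1/4 is divided into 3 equal shares of 1/12 among Sarita, Eshan, Tarun.
Sarita is living and takes 1/12.
Eshan is living and takes 1/12.
Tarun is living and takes 1/12.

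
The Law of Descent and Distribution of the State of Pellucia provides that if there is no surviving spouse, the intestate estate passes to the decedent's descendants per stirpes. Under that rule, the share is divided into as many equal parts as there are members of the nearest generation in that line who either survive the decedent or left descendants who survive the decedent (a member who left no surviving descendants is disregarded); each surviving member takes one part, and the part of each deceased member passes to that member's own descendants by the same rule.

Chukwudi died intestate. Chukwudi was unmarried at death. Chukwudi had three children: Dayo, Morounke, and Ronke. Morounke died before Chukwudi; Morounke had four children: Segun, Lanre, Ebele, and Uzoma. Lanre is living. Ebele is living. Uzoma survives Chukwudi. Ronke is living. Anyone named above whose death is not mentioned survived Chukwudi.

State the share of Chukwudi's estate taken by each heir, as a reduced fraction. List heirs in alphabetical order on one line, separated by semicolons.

There is no surviving spouse, so the entire estate passes to Chukwudi's descendants per stirpes.
The estate is divided into 3 equal shares of 1/3 among Dayo, Morounke, Ronke.
Dayo is living and takes 1/3.
Morounke predeceased; the 1/3 allotted to Morounke's branch passes to Morounke's issue by representation.
The 1/3 is divided into 4 equal shares of 1/12 among Segun, Lanre, Ebele, Uzoma.
Segun is living and takes 1/12.
Lanre is living and takes 1/12.
Ebele is living and takes 1/12.
Uzoma is living and takes 1/12.
Ronke is living and takes 1/3.

Dayo 1/3; Ebele 1/12; Lanre 1/12; Ronke 1/3; Segun 1/12; Uzoma 1/12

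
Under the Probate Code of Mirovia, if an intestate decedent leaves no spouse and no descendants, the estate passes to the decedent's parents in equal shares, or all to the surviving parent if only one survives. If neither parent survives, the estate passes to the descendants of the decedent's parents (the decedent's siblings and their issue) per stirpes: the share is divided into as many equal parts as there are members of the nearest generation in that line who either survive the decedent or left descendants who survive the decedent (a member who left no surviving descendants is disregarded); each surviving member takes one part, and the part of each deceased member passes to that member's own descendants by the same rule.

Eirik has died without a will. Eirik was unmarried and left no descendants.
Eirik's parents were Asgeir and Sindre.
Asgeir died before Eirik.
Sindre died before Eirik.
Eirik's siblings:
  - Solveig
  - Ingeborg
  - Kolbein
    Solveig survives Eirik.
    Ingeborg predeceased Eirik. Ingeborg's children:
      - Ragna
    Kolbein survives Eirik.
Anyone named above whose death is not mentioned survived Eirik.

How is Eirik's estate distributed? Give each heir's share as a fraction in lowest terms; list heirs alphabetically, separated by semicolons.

Neither parent survives and there are no descendants, so the estate passes to Eirik's siblings and their issue per stirpes.
The estate is divided into 3 equal shares of 1/3 among Solveig, Ingeborg, Kolbein.
Solveig is living and takes 1/3.
Ingeborg predeceased; the 1/3 allotted to Ingeborg's branch passes to Ingeborg's issue by representation.
Ragna is the sole taker at this level and receives the full 1/3.
Kolbein is living and takes 1/3.

Kolbein 1/3; Ragna 1/3; Solveig 1/3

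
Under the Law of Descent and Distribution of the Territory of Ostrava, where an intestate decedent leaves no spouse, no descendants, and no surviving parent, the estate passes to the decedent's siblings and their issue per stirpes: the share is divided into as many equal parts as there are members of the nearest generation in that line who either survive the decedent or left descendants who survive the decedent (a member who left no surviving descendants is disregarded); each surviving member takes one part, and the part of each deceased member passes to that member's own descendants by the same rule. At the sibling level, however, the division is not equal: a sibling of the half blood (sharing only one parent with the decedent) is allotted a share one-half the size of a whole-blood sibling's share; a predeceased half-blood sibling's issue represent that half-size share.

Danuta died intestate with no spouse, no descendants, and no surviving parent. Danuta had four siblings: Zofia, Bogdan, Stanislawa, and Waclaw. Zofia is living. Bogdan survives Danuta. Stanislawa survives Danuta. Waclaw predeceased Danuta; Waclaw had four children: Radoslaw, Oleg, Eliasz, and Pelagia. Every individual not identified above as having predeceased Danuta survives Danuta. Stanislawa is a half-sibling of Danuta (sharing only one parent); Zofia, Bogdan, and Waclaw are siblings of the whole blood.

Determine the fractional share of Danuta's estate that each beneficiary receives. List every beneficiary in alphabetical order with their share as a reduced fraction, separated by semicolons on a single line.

Bogdan 2/7; Eliasz 1/14; Oleg 1/14; Pelagia 1/14; Radoslaw 1/14; Stanislawa 1/7; Zofia 2/7

No spouse, descendants, or parent survives, so the estate passes to Danuta's siblings per stirpes.
Half-blood siblings count for one-half the weight of whole-blood siblings at the initial division.
Dividing 1 in proportion to weights (total weight 7/2): Zofia (weight 1) → 2/7; Bogdan (weight 1) → 2/7; Stanislawa (weight 1/2) → 1/7; Waclaw (weight 1) → 2/7.
Zofia is living and takes 2/7.
Bogdan is living and takes 2/7.
Stanislawa is living and takes 1/7.
Waclaw predeceased; the 2/7 allotted to Waclaw's branch passes to Waclaw's issue by representation.
The 2/7 is divided into 4 equal shares of 1/14 among Radoslaw, Oleg, Eliasz, Pelagia.
Radoslaw is living and takes 1/14.
Oleg is living and takes 1/14.
Eliasz is living and takes 1/14.
Pelagia is living and takes 1/14.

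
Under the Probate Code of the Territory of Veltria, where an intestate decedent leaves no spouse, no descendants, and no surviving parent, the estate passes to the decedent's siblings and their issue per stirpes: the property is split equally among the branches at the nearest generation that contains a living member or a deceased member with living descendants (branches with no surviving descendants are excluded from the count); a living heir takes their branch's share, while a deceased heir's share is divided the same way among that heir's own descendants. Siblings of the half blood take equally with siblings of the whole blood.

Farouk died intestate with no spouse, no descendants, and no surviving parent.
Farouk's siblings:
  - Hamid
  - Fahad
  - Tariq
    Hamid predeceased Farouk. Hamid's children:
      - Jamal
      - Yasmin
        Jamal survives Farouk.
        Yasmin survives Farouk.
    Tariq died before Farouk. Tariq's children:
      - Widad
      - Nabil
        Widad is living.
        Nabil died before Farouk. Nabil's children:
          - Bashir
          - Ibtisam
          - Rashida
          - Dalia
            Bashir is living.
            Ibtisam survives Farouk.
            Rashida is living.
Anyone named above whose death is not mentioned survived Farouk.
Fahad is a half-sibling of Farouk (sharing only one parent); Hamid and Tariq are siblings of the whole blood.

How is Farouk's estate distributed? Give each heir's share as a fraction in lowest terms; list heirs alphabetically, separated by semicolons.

No spouse, descendants, or parent survives, so the estate passes to Farouk's siblings per stirpes.
Half-blood and whole-blood siblings take equally under the stated rule.
The estate is divided into 3 equal shares of 1/3 among Hamid, Fahad, Tariq.
Hamid predeceased; the 1/3 allotted to Hamid's branch passes to Hamid's issue by representation.
The 1/3 is divided into 2 equal shares of 1/6 among Jamal, Yasmin.
Jamal is living and takes 1/6.
Yasmin is living and takes 1/6.
Fahad is living and takes 1/3.
Tariq predeceased; the 1/3 allotted to Tariq's branch passes to Tariq's issue by representation.
The 1/3 is divided into 2 equal shares of 1/6 among Widad, Nabil.
Widad is living and takes 1/6.
Nabil predeceased; the 1/6 allotted to Nabil's branch passes to Nabil's issue by representation.
The 1/6 is divided into 4 equal shares of 1/24 among Bashir, Ibtisam, Rashida, Dalia.
Bashir is living and takes 1/24.
Ibtisam is living and takes 1/24.
Rashida is living and takes 1/24.
Dalia is living and takes 1/24.

Bashir 1/24; Dalia 1/24; Fahad 1/3; Ibtisam 1/24; Jamal 1/6; Rashida 1/24; Widad 1/6; Yasmin 1/6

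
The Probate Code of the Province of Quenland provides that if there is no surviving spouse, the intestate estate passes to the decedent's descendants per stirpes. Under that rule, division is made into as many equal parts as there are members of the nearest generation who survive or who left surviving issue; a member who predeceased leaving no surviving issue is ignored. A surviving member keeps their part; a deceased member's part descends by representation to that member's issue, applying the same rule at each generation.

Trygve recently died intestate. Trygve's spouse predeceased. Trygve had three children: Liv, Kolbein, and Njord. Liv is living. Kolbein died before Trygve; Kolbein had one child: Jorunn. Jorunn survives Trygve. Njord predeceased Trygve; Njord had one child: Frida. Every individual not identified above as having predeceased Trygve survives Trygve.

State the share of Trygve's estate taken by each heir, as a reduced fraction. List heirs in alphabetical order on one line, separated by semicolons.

Frida 1/3; Jorunn 1/3; Liv 1/3

There is no surviving spouse, so the entire estate passes to Trygve's descendants per stirpes.
The estate is divided into 3 equal shares of 1/3 among Liv, Kolbein, Njord.
Liv is living and takes 1/3.
Kolbein predeceased; the 1/3 allotted to Kolbein's branch passes to Kolbein's issue by representation.
Jorunn is the sole taker at this level and receives the full 1/3.
Njord predeceased; the 1/3 allotted to Njord's branch passes to Njord's issue by representation.
Frida is the sole taker at this level and receives the full 1/3.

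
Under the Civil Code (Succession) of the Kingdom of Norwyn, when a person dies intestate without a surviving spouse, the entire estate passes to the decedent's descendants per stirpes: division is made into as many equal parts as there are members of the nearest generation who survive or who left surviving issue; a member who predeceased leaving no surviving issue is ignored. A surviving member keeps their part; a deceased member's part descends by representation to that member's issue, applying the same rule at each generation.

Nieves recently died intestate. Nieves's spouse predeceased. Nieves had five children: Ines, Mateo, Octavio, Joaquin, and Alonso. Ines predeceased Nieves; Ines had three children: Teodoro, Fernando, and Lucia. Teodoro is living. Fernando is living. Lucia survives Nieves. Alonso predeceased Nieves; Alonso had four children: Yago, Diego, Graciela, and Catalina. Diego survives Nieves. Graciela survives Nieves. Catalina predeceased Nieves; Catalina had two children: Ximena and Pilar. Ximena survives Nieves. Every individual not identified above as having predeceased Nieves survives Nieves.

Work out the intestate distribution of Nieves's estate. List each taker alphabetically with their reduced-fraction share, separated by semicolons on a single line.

There is no surviving spouse, so the entire estate passes to Nieves's descendants per stirpes.
The estate is divided into 5 equal shares of 1/5 among Ines, Mateo, Octavio, Joaquin, Alonso.
Ines predeceased; the 1/5 allotted to Ines's branch passes to Ines's issue by representation.
The 1/5 is divided into 3 equal shares of 1/15 among Teodoro, Fernando, Lucia.
Teodoro is living and takes 1/15.
Fernando is living and takes 1/15.
Lucia is living and takes 1/15.
Mateo is living and takes 1/5.
Octavio is living and takes 1/5.
Joaquin is living and takes 1/5.
Alonso predeceased; the 1/5 allotted to Alonso's branch passes to Alonso's issue by representation.
The 1/5 is divided into 4 equal shares of 1/20 among Yago, Diego, Graciela, Catalina.
Yago is living and takes 1/20.
Diego is living and takes 1/20.
Graciela is living and takes 1/20.
Catalina predeceased; the 1/20 allotted to Catalina's branch passes to Catalina's issue by representation.
The 1/20 is divided into 2 equal shares of 1/40 among Ximena, Pilar.
Ximena is living and takes 1/40.
Pilar is living and takes 1/40.

Diego 1/20; Fernando 1/15; Graciela 1/20; Joaquin 1/5; Lucia 1/15; Mateo 1/5; Octavio 1/5; Pilar 1/40; Teodoro 1/15; Ximena 1/40; Yago 1/20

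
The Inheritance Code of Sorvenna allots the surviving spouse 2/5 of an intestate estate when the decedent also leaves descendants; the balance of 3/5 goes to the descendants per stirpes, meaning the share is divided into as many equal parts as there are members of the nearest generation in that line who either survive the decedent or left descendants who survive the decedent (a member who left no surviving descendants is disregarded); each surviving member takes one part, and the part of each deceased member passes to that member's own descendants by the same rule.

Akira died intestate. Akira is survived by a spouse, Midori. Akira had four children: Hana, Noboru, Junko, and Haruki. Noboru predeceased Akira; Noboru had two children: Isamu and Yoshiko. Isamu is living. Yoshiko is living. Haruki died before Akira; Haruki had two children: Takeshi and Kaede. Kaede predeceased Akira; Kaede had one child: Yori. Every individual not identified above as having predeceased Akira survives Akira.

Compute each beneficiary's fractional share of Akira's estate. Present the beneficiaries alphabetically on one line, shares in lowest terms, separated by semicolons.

Midori, as surviving spouse, takes 2/5.
The remaining 3/5 passes to Akira's descendants per stirpes.
The 3/5 is divided into 4 equal shares of 3/20 among Hana, Noboru, Junko, Haruki.
Hana is living and takes 3/20.
Noboru predeceased; the 3/20 allotted to Noboru's branch passes to Noboru's issue by representation.
The 3/20 is divided into 2 equal shares of 3/40 among Isamu, Yoshiko.
Isamu is living and takes 3/40.
Yoshiko is living and takes 3/40.
Junko is living and takes 3/20.
Haruki predeceased; the 3/20 allotted to Haruki's branch passes to Haruki's issue by representation.
The 3/20 is divided into 2 equal shares of 3/40 among Takeshi, Kaede.
Takeshi is living and takes 3/40.
Kaede predeceased; the 3/40 allotted to Kaede's branch passes to Kaede's issue by representation.
Yori is the sole taker at this level and receives the full 3/40.

Hana 3/20; Isamu 3/40; Junko 3/20; Midori 2/5; Takeshi 3/40; Yori 3/40; Yoshiko 3/40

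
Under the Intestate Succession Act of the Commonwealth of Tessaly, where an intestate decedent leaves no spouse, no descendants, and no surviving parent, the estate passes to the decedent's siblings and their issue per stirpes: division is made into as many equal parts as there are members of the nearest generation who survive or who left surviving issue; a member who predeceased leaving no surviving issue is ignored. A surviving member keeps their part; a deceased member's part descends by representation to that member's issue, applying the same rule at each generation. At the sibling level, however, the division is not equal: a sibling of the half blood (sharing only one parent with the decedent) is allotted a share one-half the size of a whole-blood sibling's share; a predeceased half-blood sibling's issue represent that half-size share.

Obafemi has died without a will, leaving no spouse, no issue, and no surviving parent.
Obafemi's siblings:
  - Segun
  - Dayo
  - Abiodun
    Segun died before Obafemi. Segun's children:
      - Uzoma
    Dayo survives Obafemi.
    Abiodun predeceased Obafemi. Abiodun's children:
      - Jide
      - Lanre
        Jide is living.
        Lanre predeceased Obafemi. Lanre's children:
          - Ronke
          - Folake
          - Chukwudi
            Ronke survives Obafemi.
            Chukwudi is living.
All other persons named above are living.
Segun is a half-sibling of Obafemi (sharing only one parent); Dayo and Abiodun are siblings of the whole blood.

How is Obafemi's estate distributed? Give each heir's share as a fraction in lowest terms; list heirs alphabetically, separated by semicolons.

Chukwudi 1/15; Dayo 2/5; Folake 1/15; Jide 1/5; Ronke 1/15; Uzoma 1/5

No spouse, descendants, or parent survives, so the estate passes to Obafemi's siblings per stirpes.
Half-blood siblings count for one-half the weight of whole-blood siblings at the initial division.
Dividing 1 in proportion to weights (total weight 5/2): Segun (weight 1/2) → 1/5; Dayo (weight 1) → 2/5; Abiodun (weight 1) → 2/5.
Segun predeceased; the 1/5 allotted to Segun's branch passes to Segun's issue by representation.
Uzoma is the sole taker at this level and receives the full 1/5.
Dayo is living and takes 2/5.
Abiodun predeceased; the 2/5 allotted to Abiodun's branch passes to Abiodun's issue by representation.
The 2/5 is divided into 2 equal shares of 1/5 among Jide, Lanre.
Jide is living and takes 1/5.
Lanre predeceased; the 1/5 allotted to Lanre's branch passes to Lanre's issue by representation.
The 1/5 is divided into 3 equal shares of 1/15 among Ronke, Folake, Chukwudi.
Ronke is living and takes 1/15.
Folake is living and takes 1/15.
Chukwudi is living and takes 1/15.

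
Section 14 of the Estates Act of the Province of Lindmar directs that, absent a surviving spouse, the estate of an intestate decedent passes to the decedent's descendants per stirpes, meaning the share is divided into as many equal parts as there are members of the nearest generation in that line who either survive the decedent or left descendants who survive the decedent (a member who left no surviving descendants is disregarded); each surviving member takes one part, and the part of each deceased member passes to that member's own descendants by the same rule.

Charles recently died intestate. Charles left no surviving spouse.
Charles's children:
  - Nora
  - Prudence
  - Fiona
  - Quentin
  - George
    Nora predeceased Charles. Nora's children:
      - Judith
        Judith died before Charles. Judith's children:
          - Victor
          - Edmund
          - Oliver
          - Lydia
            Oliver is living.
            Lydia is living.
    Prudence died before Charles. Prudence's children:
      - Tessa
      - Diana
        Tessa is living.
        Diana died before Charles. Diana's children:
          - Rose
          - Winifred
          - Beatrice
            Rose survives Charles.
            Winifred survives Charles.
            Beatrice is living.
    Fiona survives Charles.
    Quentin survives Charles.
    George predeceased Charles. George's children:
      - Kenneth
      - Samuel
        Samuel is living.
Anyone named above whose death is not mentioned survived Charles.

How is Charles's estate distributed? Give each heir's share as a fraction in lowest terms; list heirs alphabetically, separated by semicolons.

There is no surviving spouse, so the entire estate passes to Charles's descendants per stirpes.
The estate is divided into 5 equal shares of 1/5 among Nora, Prudence, Fiona, Quentin, George.
Nora predeceased; the 1/5 allotted to Nora's branch passes to Nora's issue by representation.
Judith's line is the sole branch at this level, so the full 1/5 passes to Judith's issue by representation.
The 1/5 is divided into 4 equal shares of 1/20 among Victor, Edmund, Oliver, Lydia.
Victor is living and takes 1/20.
Edmund is living and takes 1/20.
Oliver is living and takes 1/20.
Lydia is living and takes 1/20.
Prudence predeceased; the 1/5 allotted to Prudence's branch passes to Prudence's issue by representation.
The 1/5 is divided into 2 equal shares of 1/10 among Tessa, Diana.
Tessa is living and takes 1/10.
Diana predeceased; the 1/10 allotted to Diana's branch passes to Diana's issue by representation.
The 1/10 is divided into 3 equal shares of 1/30 among Rose, Winifred, Beatrice.
Rose is living and takes 1/30.
Winifred is living and takes 1/30.
Beatrice is living and takes 1/30.
Fiona is living and takes 1/5.
Quentin is living and takes 1/5.
George predeceased; the 1/5 allotted to George's branch passes to George's issue by representation.
The 1/5 is divided into 2 equal shares of 1/10 among Kenneth, Samuel.
Kenneth is living and takes 1/10.
Samuel is living and takes 1/10.

Beatrice 1/30; Edmund 1/20; Fiona 1/5; Kenneth 1/10; Lydia 1/20; Oliver 1/20; Quentin 1/5; Rose 1/30; Samuel 1/10; Tessa 1/10; Victor 1/20; Winifred 1/30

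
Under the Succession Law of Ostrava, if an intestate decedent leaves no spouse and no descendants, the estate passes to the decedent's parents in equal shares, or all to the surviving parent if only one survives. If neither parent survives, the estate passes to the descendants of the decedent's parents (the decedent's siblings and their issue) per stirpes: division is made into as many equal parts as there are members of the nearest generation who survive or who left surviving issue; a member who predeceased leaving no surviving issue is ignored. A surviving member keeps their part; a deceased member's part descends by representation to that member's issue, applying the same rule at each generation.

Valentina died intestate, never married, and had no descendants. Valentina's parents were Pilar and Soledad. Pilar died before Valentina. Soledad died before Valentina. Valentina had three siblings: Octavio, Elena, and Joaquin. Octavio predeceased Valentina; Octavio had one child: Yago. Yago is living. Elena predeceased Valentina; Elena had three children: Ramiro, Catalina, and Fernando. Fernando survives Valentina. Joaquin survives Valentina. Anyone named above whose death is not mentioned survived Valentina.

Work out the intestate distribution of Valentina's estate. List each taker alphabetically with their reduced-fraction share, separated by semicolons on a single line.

Catalina 1/9; Fernando 1/9; Joaquin 1/3; Ramiro 1/9; Yago 1/3

Neither parent survives and there are no descendants, so the estate passes to Valentina's siblings and their issue per stirpes.
The estate is divided into 3 equal shares of 1/3 among Octavio, Elena, Joaquin.
Octavio predeceased; the 1/3 allotted to Octavio's branch passes to Octavio's issue by representation.
Yago is the sole taker at this level and receives the full 1/3.
Elena predeceased; the 1/3 allotted to Elena's branch passes to Elena's issue by representation.
The 1/3 is divided into 3 equal shares of 1/9 among Ramiro, Catalina, Fernando.
Ramiro is living and takes 1/9.
Catalina is living and takes 1/9.
Fernando is living and takes 1/9.
Joaquin is living and takes 1/3.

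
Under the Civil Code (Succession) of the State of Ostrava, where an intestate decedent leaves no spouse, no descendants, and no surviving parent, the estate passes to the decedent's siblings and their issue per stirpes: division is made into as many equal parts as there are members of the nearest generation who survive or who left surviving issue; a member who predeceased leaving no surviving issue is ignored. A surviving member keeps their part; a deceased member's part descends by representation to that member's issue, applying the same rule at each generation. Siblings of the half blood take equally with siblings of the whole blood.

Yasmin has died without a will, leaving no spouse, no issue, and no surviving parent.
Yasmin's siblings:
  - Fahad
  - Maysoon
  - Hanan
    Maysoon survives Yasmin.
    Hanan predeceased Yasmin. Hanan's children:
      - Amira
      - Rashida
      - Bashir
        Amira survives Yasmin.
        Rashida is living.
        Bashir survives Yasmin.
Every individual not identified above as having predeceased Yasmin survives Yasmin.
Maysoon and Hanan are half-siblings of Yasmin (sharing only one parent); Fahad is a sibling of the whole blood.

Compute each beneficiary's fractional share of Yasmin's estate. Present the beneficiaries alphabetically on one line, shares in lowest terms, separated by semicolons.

Amira 1/9; Bashir 1/9; Fahad 1/3; Maysoon 1/3; Rashida 1/9

No spouse, descendants, or parent survives, so the estate passes to Yasmin's siblings per stirpes.
Half-blood and whole-blood siblings take equally under the stated rule.
The estate is divided into 3 equal shares of 1/3 among Fahad, Maysoon, Hanan.
Fahad is living and takes 1/3.
Maysoon is living and takes 1/3.
Hanan predeceased; the 1/3 allotted to Hanan's branch passes to Hanan's issue by representation.
The 1/3 is divided into 3 equal shares of 1/9 among Amira, Rashida, Bashir.
Amira is living and takes 1/9.
Rashida is living and takes 1/9.
Bashir is living and takes 1/9.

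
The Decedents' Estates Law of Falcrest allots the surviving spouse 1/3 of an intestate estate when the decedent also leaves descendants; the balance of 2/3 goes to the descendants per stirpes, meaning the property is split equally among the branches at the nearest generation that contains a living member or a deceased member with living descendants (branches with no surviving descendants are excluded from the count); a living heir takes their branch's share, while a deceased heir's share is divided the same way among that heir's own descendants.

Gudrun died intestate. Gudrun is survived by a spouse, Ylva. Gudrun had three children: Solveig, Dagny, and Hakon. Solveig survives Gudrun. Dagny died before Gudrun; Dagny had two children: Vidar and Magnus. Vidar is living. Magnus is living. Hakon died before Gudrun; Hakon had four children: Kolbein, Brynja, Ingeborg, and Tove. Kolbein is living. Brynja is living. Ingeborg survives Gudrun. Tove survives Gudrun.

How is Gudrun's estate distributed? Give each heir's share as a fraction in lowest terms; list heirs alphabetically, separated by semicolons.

Ylva, as surviving spouse, takes 1/3.
The remaining 2/3 passes to Gudrun's descendants per stirpes.
The 2/3 is divided into 3 equal shares of 2/9 among Solveig, Dagny, Hakon.
Solveig is living and takes 2/9.
Dagny predeceased; the 2/9 allotted to Dagny's branch passes to Dagny's issue by representation.
The 2/9 is divided into 2 equal shares of 1/9 among Vidar, Magnus.
Vidar is living and takes 1/9.
Magnus is living and takes 1/9.
Hakon predeceased; the 2/9 allotted to Hakon's branch passes to Hakon's issue by representation.
The 2/9 is divided into 4 equal shares of 1/18 among Kolbein, Brynja, Ingeborg, Tove.
Kolbein is living and takes 1/18.
Brynja is living and takes 1/18.
Ingeborg is living and takes 1/18.
Tove is living and takes 1/18.

Brynja 1/18; Ingeborg 1/18; Kolbein 1/18; Magnus 1/9; Solveig 2/9; Tove 1/18; Vidar 1/9; Ylva 1/3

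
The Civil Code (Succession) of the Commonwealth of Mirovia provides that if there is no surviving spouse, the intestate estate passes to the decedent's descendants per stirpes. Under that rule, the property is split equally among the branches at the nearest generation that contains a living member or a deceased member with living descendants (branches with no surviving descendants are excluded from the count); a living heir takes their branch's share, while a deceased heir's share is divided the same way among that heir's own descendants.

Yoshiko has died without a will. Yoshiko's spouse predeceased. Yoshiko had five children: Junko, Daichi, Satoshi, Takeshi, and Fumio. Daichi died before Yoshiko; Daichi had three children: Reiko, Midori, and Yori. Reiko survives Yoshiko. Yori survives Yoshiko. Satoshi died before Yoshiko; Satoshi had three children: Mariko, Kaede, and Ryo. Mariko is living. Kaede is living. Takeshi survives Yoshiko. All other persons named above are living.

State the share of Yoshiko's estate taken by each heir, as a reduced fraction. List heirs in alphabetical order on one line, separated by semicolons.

There is no surviving spouse, so the entire estate passes to Yoshiko's descendants per stirpes.
The estate is divided into 5 equal shares of 1/5 among Junko, Daichi, Satoshi, Takeshi, Fumio.
Junko is living and takes 1/5.
Daichi predeceased; the 1/5 allotted to Daichi's branch passes to Daichi's issue by representation.
The 1/5 is divided into 3 equal shares of 1/15 among Reiko, Midori, Yori.
Reiko is living and takes 1/15.
Midori is living and takes 1/15.
Yori is living and takes 1/15.
Satoshi predeceased; the 1/5 allotted to Satoshi's branch passes to Satoshi's issue by representation.
The 1/5 is divided into 3 equal shares of 1/15 among Mariko, Kaede, Ryo.
Mariko is living and takes 1/15.
Kaede is living and takes 1/15.
Ryo is living and takes 1/15.
Takeshi is living and takes 1/5.
Fumio is living and takes 1/5.

Fumio 1/5; Junko 1/5; Kaede 1/15; Mariko 1/15; Midori 1/15; Reiko 1/15; Ryo 1/15; Takeshi 1/5; Yori 1/15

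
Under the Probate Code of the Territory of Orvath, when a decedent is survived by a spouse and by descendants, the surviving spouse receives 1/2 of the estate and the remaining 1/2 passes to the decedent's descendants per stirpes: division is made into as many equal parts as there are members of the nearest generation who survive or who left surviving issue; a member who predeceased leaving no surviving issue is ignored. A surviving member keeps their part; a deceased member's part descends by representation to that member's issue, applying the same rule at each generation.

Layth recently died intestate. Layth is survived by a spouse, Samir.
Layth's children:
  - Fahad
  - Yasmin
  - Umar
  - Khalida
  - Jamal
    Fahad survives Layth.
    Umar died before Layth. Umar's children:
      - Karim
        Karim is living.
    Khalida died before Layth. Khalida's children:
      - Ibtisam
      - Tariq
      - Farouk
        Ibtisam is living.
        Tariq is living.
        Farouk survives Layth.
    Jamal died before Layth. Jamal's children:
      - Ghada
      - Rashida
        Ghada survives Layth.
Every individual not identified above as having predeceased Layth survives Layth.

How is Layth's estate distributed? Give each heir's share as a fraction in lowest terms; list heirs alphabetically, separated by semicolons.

Fahad 1/10; Farouk 1/30; Ghada 1/20; Ibtisam 1/30; Karim 1/10; Rashida 1/20; Samir 1/2; Tariq 1/30; Yasmin 1/10

Samir, as surviving spouse, takes 1/2.
The remaining 1/2 passes to Layth's descendants per stirpes.
The 1/2 is divided into 5 equal shares of 1/10 among Fahad, Yasmin, Umar, Khalida, Jamal.
Fahad is living and takes 1/10.
Yasmin is living and takes 1/10.
Umar predeceased; the 1/10 allotted to Umar's branch passes to Umar's issue by representation.
Karim is the sole taker at this level and receives the full 1/10.
Khalida predeceased; the 1/10 allotted to Khalida's branch passes to Khalida's issue by representation.
The 1/10 is divided into 3 equal shares of 1/30 among Ibtisam, Tariq, Farouk.
Ibtisam is living and takes 1/30.
Tariq is living and takes 1/30.
Farouk is living and takes 1/30.
Jamal predeceased; the 1/10 allotted to Jamal's branch passes to Jamal's issue by representation.
The 1/10 is divided into 2 equal shares of 1/20 among Ghada, Rashida.
Ghada is living and takes 1/20.
Rashida is living and takes 1/20.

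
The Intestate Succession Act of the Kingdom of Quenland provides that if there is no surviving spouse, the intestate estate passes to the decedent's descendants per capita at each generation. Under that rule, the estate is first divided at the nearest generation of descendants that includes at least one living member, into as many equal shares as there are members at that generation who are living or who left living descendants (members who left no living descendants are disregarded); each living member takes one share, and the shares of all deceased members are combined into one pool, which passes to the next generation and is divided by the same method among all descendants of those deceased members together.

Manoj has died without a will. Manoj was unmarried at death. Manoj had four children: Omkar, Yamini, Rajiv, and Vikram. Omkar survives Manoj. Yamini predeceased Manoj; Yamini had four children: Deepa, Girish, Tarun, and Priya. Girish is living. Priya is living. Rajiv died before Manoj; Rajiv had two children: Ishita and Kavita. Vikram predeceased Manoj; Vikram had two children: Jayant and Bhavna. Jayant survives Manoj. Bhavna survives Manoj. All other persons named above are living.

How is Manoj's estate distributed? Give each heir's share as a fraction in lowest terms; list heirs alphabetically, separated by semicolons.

There is no surviving spouse, so the entire estate passes to Manoj's descendants per capita at each generation.
At generation 1 (Omkar, Yamini, Rajiv, Vikram) there are 4 shares of (1)/4 = 1/4 each.
Living: Omkar — each takes 1/4.
Deceased: Yamini, Rajiv, and Vikram. Their combined 3/4 is pooled and carried to generation 2.
At generation 2 (Deepa, Girish, Tarun, Priya, Ishita, Kavita, Jayant, Bhavna) there are 8 shares of (3/4)/8 = 3/32 each.
Living: Deepa, Girish, Tarun, Priya, Ishita, Kavita, Jayant, and Bhavna — each takes 3/32.

Bhavna 3/32; Deepa 3/32; Girish 3/32; Ishita 3/32; Jayant 3/32; Kavita 3/32; Omkar 1/4; Priya 3/32; Tarun 3/32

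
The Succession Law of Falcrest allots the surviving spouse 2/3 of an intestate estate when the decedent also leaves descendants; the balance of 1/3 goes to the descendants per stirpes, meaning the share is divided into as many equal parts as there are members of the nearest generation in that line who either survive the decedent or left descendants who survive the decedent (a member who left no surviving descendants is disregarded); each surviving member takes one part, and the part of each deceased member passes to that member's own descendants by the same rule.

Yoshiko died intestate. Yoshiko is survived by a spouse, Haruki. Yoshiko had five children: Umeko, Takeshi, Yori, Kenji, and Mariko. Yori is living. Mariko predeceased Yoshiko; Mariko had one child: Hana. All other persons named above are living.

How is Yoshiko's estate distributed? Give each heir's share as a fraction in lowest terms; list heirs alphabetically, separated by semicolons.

Haruki, as surviving spouse, takes 2/3.
The remaining 1/3 passes to Yoshiko's descendants per stirpes.
The 1/3 is divided into 5 equal shares of 1/15 among Umeko, Takeshi, Yori, Kenji, Mariko.
Umeko is living and takes 1/15.
Takeshi is living and takes 1/15.
Yori is living and takes 1/15.
Kenji is living and takes 1/15.
Mariko predeceased; the 1/15 allotted to Mariko's branch passes to Mariko's issue by representation.
Hana is the sole taker at this level and receives the full 1/15.

Hana 1/15; Haruki 2/3; Kenji 1/15; Takeshi 1/15; Umeko 1/15; Yori 1/15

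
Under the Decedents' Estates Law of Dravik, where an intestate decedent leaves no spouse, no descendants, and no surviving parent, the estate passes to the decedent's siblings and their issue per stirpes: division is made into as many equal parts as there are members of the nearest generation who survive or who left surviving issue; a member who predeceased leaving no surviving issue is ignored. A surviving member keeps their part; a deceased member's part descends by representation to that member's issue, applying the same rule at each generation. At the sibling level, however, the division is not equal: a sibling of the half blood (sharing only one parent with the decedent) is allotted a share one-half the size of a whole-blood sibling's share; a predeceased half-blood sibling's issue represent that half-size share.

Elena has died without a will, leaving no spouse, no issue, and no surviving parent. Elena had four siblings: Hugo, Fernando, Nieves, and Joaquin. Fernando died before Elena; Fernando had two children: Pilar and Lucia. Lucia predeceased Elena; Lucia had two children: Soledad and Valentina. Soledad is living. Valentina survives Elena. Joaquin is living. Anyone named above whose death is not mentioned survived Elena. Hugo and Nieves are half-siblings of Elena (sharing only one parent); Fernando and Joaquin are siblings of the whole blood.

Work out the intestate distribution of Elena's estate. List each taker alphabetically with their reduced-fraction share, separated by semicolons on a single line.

No spouse, descendants, or parent survives, so the estate passes to Elena's siblings per stirpes.
Half-blood siblings count for one-half the weight of whole-blood siblings at the initial division.
Dividing 1 in proportion to weights (total weight 3): Hugo (weight 1/2) → 1/6; Fernando (weight 1) → 1/3; Nieves (weight 1/2) → 1/6; Joaquin (weight 1) → 1/3.
Hugo is living and takes 1/6.
Fernando predeceased; the 1/3 allotted to Fernando's branch passes to Fernando's issue by representation.
The 1/3 is divided into 2 equal shares of 1/6 among Pilar, Lucia.
Pilar is living and takes 1/6.
Lucia predeceased; the 1/6 allotted to Lucia's branch passes to Lucia's issue by representation.
The 1/6 is divided into 2 equal shares of 1/12 among Soledad, Valentina.
Soledad is living and takes 1/12.
Valentina is living and takes 1/12.
Nieves is living and takes 1/6.
Joaquin is living and takes 1/3.

Hugo 1/6; Joaquin 1/3; Nieves 1/6; Pilar 1/6; Soledad 1/12; Valentina 1/12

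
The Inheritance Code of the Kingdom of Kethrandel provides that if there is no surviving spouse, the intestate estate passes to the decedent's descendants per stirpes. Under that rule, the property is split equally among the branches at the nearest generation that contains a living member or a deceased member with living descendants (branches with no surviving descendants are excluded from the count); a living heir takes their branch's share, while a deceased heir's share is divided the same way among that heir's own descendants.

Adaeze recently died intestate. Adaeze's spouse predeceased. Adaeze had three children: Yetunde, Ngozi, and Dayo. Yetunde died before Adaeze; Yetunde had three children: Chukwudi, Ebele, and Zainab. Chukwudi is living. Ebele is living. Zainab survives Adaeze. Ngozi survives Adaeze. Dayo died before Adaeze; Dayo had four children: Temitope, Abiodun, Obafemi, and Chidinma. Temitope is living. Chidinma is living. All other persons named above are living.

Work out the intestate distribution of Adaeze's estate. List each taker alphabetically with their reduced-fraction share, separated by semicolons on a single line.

There is no surviving spouse, so the entire estate passes to Adaeze's descendants per stirpes.
The estate is divided into 3 equal shares of 1/3 among Yetunde, Ngozi, Dayo.
Yetunde predeceased; the 1/3 allotted to Yetunde's branch passes to Yetunde's issue by representation.
The 1/3 is divided into 3 equal shares of 1/9 among Chukwudi, Ebele, Zainab.
Chukwudi is living and takes 1/9.
Ebele is living and takes 1/9.
Zainab is living and takes 1/9.
Ngozi is living and takes 1/3.
Dayo predeceased; the 1/3 allotted to Dayo's branch passes to Dayo's issue by representation.
The 1/3 is divided into 4 equal shares of 1/12 among Temitope, Abiodun, Obafemi, Chidinma.
Temitope is living and takes 1/12.
Abiodun is living and takes 1/12.
Obafemi is living and takes 1/12.
Chidinma is living and takes 1/12.

Abiodun 1/12; Chidinma 1/12; Chukwudi 1/9; Ebele 1/9; Ngozi 1/3; Obafemi 1/12; Temitope 1/12; Zainab 1/9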